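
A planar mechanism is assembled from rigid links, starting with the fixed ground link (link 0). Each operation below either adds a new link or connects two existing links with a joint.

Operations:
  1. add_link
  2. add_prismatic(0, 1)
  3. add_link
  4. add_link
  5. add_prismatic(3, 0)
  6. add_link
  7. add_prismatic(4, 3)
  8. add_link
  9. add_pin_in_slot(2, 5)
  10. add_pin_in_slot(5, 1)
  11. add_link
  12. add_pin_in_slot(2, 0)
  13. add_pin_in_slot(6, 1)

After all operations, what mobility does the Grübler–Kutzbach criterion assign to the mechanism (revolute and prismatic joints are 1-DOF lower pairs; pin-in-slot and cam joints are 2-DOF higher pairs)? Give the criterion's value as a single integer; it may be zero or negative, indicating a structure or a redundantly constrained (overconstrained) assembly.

L=1 J1=0 J2=0
add link → L=2 J1=0 J2=0
P@0,1 dof=1 J1 → L=2 J1=1 J2=0
add link → L=3 J1=1 J2=0
add link → L=4 J1=1 J2=0
P@3,0 dof=1 J1 → L=4 J1=2 J2=0
add link → L=5 J1=2 J2=0
P@4,3 dof=1 J1 → L=5 J1=3 J2=0
add link → L=6 J1=3 J2=0
PS@2,5 dof=2 J2 → L=6 J1=3 J2=1
PS@5,1 dof=2 J2 → L=6 J1=3 J2=2
add link → L=7 J1=3 J2=2
PS@2,0 dof=2 J2 → L=7 J1=3 J2=3
PS@6,1 dof=2 J2 → L=7 J1=3 J2=4
M=3(L−1)−2J1−J2=3·6−2·3−4=8

M = 8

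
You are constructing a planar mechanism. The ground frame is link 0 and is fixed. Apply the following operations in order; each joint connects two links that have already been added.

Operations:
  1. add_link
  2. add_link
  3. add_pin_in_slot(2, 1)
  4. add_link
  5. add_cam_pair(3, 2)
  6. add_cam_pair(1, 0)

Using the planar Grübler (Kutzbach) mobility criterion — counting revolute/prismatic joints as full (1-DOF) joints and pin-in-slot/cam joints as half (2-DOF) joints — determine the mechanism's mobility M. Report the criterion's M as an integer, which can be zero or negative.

M = 6

L=1 J1=0 J2=0
add link → L=2 J1=0 J2=0
add link → L=3 J1=0 J2=0
PS@2,1 dof=2 J2 → L=3 J1=0 J2=1
add link → L=4 J1=0 J2=1
C@3,2 dof=2 J2 → L=4 J1=0 J2=2
C@1,0 dof=2 J2 → L=4 J1=0 J2=3
M=3(L−1)−2J1−J2=3·3−2·0−3=6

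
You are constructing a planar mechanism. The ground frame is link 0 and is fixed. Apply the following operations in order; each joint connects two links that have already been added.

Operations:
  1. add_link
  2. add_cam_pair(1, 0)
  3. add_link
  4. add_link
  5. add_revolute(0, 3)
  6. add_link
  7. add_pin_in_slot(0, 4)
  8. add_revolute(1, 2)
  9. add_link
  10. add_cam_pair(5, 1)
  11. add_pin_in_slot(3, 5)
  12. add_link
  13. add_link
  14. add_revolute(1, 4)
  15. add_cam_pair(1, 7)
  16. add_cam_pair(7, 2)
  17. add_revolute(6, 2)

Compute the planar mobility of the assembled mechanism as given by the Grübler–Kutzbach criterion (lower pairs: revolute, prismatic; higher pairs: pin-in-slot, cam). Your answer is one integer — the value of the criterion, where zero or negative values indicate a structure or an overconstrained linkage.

M = 7

link 0 = ground. State L|J1|J2 = 1|0|0
+link1  2|0|0
C(1,0) f=2→J2  2|0|1
+link2  3|0|1
+link3  4|0|1
R(0,3) f=1→J1  4|1|1
+link4  5|1|1
PS(0,4) f=2→J2  5|1|2
R(1,2) f=1→J1  5|2|2
+link5  6|2|2
C(5,1) f=2→J2  6|2|3
PS(3,5) f=2→J2  6|2|4
+link6  7|2|4
+link7  8|2|4
R(1,4) f=1→J1  8|3|4
C(1,7) f=2→J2  8|3|5
C(7,2) f=2→J2  8|3|6
R(6,2) f=1→J1  8|4|6
M = 3(8−1)−2·4−6 = 21−8−6 = 7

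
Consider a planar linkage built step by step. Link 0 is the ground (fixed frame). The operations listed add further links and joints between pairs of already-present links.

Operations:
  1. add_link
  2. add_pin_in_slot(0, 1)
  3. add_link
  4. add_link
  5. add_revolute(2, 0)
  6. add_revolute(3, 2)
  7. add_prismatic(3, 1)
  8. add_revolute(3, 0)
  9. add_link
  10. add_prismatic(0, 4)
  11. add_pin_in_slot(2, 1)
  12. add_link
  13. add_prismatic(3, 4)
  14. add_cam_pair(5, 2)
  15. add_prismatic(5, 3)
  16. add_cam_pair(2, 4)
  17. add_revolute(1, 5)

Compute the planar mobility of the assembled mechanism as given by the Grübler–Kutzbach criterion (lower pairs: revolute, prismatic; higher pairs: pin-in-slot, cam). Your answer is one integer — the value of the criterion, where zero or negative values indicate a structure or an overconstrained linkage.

(L,J1,J2)=(1,0,0); link0 fixed
link1: (2,0,0)
PS 0-1 [J2]: (2,0,1)
link2: (3,0,1)
link3: (4,0,1)
R 2-0 [J1]: (4,1,1)
R 3-2 [J1]: (4,2,1)
P 3-1 [J1]: (4,3,1)
R 3-0 [J1]: (4,4,1)
link4: (5,4,1)
P 0-4 [J1]: (5,5,1)
PS 2-1 [J2]: (5,5,2)
link5: (6,5,2)
P 3-4 [J1]: (6,6,2)
C 5-2 [J2]: (6,6,3)
P 5-3 [J1]: (6,7,3)
C 2-4 [J2]: (6,7,4)
R 1-5 [J1]: (6,8,4)
Grübler: 3·5 − 2·8 − 4 = -5

M = -5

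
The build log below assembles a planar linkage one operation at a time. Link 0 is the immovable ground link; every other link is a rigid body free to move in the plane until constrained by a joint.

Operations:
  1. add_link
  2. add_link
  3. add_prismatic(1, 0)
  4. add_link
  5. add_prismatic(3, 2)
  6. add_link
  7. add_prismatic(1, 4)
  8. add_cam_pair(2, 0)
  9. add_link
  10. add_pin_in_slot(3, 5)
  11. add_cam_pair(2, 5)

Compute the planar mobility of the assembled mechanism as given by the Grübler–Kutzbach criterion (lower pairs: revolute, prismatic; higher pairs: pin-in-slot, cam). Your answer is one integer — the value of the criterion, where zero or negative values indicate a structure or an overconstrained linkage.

ground; <1,0,0>
#1 <2,0,0>
#2 <3,0,0>
P:1↔0 J1 <3,1,0>
#3 <4,1,0>
P:3↔2 J1 <4,2,0>
#4 <5,2,0>
P:1↔4 J1 <5,3,0>
C:2↔0 J2 <5,3,1>
#5 <6,3,1>
PS:3↔5 J2 <6,3,2>
C:2↔5 J2 <6,3,3>
3×5 − 2×3 − 1×3 = 6

M = 6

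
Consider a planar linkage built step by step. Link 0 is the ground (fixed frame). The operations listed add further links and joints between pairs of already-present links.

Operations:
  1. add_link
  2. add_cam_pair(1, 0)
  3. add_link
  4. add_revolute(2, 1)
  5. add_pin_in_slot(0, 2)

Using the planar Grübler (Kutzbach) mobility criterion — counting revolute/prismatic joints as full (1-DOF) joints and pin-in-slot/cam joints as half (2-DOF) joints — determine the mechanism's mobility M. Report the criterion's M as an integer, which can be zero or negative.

M = 2

L=1 J1=0 J2=0
add link → L=2 J1=0 J2=0
C@1,0 dof=2 J2 → L=2 J1=0 J2=1
add link → L=3 J1=0 J2=1
R@2,1 dof=1 J1 → L=3 J1=1 J2=1
PS@0,2 dof=2 J2 → L=3 J1=1 J2=2
M=3(L−1)−2J1−J2=3·2−2·1−2=2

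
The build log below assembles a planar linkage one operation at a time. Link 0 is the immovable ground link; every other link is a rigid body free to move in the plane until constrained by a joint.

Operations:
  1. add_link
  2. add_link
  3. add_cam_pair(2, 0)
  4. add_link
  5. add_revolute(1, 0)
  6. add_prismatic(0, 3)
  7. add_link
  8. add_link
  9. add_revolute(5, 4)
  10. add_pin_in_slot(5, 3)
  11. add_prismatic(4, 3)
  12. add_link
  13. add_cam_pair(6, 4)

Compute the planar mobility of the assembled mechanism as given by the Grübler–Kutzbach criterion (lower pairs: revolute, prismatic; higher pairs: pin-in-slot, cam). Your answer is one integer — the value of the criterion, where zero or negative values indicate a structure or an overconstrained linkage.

M = 7

[1;0;0] (link 0 is ground)
L+ [2;0;0]
L+ [3;0;0]
C(2,0)∈J2 [3;0;1]
L+ [4;0;1]
R(1,0)∈J1 [4;1;1]
P(0,3)∈J1 [4;2;1]
L+ [5;2;1]
L+ [6;2;1]
R(5,4)∈J1 [6;3;1]
PS(5,3)∈J2 [6;3;2]
P(4,3)∈J1 [6;4;2]
L+ [7;4;2]
C(6,4)∈J2 [7;4;3]
mobility = 18 − 8 − 3 = 7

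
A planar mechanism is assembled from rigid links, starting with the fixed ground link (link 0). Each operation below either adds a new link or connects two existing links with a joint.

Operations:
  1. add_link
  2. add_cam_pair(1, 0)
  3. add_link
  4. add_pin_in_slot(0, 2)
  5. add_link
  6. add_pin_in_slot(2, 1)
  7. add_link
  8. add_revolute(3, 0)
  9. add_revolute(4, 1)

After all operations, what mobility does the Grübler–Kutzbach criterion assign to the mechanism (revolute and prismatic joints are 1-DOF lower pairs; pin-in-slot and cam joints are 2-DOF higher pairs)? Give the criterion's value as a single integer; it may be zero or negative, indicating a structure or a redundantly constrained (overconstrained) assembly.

[1;0;0] (link 0 is ground)
L+ [2;0;0]
C(1,0)∈J2 [2;0;1]
L+ [3;0;1]
PS(0,2)∈J2 [3;0;2]
L+ [4;0;2]
PS(2,1)∈J2 [4;0;3]
L+ [5;0;3]
R(3,0)∈J1 [5;1;3]
R(4,1)∈J1 [5;2;3]
mobility = 12 − 4 − 3 = 5

M = 5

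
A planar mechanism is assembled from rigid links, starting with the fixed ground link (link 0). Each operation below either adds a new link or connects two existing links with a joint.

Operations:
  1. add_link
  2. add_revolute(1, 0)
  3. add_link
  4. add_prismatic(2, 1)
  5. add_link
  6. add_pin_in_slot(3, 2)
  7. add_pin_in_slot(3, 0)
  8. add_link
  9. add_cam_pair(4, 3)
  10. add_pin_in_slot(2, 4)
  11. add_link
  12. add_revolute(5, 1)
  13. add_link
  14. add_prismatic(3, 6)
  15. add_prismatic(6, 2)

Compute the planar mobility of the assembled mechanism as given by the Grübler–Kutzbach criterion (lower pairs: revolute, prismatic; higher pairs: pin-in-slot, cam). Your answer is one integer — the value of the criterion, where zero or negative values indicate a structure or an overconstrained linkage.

M = 4

(L,J1,J2)=(1,0,0); link0 fixed
link1: (2,0,0)
R 1-0 [J1]: (2,1,0)
link2: (3,1,0)
P 2-1 [J1]: (3,2,0)
link3: (4,2,0)
PS 3-2 [J2]: (4,2,1)
PS 3-0 [J2]: (4,2,2)
link4: (5,2,2)
C 4-3 [J2]: (5,2,3)
PS 2-4 [J2]: (5,2,4)
link5: (6,2,4)
R 5-1 [J1]: (6,3,4)
link6: (7,3,4)
P 3-6 [J1]: (7,4,4)
P 6-2 [J1]: (7,5,4)
Grübler: 3·6 − 2·5 − 4 = 4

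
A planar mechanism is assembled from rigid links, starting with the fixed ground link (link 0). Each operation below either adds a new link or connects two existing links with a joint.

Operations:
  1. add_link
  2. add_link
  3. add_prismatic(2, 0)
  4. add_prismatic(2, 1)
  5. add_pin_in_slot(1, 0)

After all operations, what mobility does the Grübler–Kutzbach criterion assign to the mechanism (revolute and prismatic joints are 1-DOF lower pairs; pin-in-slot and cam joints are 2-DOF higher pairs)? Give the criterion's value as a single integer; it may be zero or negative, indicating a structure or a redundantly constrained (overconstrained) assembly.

L=1 J1=0 J2=0
add link → L=2 J1=0 J2=0
add link → L=3 J1=0 J2=0
P@2,0 dof=1 J1 → L=3 J1=1 J2=0
P@2,1 dof=1 J1 → L=3 J1=2 J2=0
PS@1,0 dof=2 J2 → L=3 J1=2 J2=1
M=3(L−1)−2J1−J2=3·2−2·2−1=1

M = 1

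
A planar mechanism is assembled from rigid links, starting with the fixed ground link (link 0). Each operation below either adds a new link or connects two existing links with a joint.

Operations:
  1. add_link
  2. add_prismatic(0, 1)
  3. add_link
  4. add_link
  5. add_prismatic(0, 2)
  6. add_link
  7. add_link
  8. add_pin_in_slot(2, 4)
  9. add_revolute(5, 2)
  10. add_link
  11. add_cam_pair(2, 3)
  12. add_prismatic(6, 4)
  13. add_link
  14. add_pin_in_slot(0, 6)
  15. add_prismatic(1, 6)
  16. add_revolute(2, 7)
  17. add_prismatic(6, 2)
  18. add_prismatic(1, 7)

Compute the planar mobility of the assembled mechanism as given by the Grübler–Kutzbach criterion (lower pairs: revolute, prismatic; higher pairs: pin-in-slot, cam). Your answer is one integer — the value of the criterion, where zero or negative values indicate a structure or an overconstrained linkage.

M = 2

[1;0;0] (link 0 is ground)
L+ [2;0;0]
P(0,1)∈J1 [2;1;0]
L+ [3;1;0]
L+ [4;1;0]
P(0,2)∈J1 [4;2;0]
L+ [5;2;0]
L+ [6;2;0]
PS(2,4)∈J2 [6;2;1]
R(5,2)∈J1 [6;3;1]
L+ [7;3;1]
C(2,3)∈J2 [7;3;2]
P(6,4)∈J1 [7;4;2]
L+ [8;4;2]
PS(0,6)∈J2 [8;4;3]
P(1,6)∈J1 [8;5;3]
R(2,7)∈J1 [8;6;3]
P(6,2)∈J1 [8;7;3]
P(1,7)∈J1 [8;8;3]
mobility = 21 − 16 − 3 = 2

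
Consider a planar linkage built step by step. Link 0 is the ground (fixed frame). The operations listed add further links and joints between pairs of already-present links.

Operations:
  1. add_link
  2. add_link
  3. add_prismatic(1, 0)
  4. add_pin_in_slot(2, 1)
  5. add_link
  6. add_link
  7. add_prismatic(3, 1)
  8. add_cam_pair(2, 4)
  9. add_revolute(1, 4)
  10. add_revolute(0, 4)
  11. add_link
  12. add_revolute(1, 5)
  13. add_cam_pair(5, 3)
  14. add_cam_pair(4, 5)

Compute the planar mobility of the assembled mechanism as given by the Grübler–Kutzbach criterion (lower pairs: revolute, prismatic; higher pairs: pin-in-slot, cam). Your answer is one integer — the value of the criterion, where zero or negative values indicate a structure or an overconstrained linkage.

(L,J1,J2)=(1,0,0); link0 fixed
link1: (2,0,0)
link2: (3,0,0)
P 1-0 [J1]: (3,1,0)
PS 2-1 [J2]: (3,1,1)
link3: (4,1,1)
link4: (5,1,1)
P 3-1 [J1]: (5,2,1)
C 2-4 [J2]: (5,2,2)
R 1-4 [J1]: (5,3,2)
R 0-4 [J1]: (5,4,2)
link5: (6,4,2)
R 1-5 [J1]: (6,5,2)
C 5-3 [J2]: (6,5,3)
C 4-5 [J2]: (6,5,4)
Grübler: 3·5 − 2·5 − 4 = 1

M = 1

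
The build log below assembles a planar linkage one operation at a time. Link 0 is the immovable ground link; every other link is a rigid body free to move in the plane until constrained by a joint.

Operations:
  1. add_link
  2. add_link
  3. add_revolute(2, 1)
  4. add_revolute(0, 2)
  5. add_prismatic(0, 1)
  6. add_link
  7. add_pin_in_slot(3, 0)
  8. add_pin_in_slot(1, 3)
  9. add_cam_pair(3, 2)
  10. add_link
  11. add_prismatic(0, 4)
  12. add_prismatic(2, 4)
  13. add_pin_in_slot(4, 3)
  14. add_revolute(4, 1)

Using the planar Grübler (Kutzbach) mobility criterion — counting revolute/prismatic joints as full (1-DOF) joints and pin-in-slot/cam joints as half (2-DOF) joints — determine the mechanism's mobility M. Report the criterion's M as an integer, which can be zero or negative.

M = -4

link 0 = ground. State L|J1|J2 = 1|0|0
+link1  2|0|0
+link2  3|0|0
R(2,1) f=1→J1  3|1|0
R(0,2) f=1→J1  3|2|0
P(0,1) f=1→J1  3|3|0
+link3  4|3|0
PS(3,0) f=2→J2  4|3|1
PS(1,3) f=2→J2  4|3|2
C(3,2) f=2→J2  4|3|3
+link4  5|3|3
P(0,4) f=1→J1  5|4|3
P(2,4) f=1→J1  5|5|3
PS(4,3) f=2→J2  5|5|4
R(4,1) f=1→J1  5|6|4
M = 3(5−1)−2·6−4 = 12−12−4 = -4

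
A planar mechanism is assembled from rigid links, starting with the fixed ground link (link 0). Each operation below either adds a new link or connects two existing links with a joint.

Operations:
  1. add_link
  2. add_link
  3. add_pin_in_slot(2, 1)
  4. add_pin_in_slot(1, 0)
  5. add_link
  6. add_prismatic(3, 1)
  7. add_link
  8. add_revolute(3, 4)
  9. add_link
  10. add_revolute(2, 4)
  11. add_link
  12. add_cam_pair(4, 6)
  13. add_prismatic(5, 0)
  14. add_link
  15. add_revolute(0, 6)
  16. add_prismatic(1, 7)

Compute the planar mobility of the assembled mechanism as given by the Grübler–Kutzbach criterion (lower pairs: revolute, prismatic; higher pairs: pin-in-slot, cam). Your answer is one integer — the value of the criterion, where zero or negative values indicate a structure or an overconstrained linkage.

M = 6

link 0 = ground. State L|J1|J2 = 1|0|0
+link1  2|0|0
+link2  3|0|0
PS(2,1) f=2→J2  3|0|1
PS(1,0) f=2→J2  3|0|2
+link3  4|0|2
P(3,1) f=1→J1  4|1|2
+link4  5|1|2
R(3,4) f=1→J1  5|2|2
+link5  6|2|2
R(2,4) f=1→J1  6|3|2
+link6  7|3|2
C(4,6) f=2→J2  7|3|3
P(5,0) f=1→J1  7|4|3
+link7  8|4|3
R(0,6) f=1→J1  8|5|3
P(1,7) f=1→J1  8|6|3
M = 3(8−1)−2·6−3 = 21−12−3 = 6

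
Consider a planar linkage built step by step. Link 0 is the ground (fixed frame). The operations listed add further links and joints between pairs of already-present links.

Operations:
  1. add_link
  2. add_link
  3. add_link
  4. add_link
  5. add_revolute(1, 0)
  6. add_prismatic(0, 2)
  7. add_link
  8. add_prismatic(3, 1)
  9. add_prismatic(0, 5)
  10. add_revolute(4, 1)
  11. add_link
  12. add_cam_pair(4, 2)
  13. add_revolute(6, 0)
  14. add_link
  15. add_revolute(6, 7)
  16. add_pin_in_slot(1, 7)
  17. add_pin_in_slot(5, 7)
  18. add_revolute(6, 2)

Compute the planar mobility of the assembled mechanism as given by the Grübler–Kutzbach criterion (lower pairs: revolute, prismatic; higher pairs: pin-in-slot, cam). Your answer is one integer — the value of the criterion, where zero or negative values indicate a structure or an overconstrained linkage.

M = 2

link 0 = ground. State L|J1|J2 = 1|0|0
+link1  2|0|0
+link2  3|0|0
+link3  4|0|0
+link4  5|0|0
R(1,0) f=1→J1  5|1|0
P(0,2) f=1→J1  5|2|0
+link5  6|2|0
P(3,1) f=1→J1  6|3|0
P(0,5) f=1→J1  6|4|0
R(4,1) f=1→J1  6|5|0
+link6  7|5|0
C(4,2) f=2→J2  7|5|1
R(6,0) f=1→J1  7|6|1
+link7  8|6|1
R(6,7) f=1→J1  8|7|1
PS(1,7) f=2→J2  8|7|2
PS(5,7) f=2→J2  8|7|3
R(6,2) f=1→J1  8|8|3
M = 3(8−1)−2·8−3 = 21−16−3 = 2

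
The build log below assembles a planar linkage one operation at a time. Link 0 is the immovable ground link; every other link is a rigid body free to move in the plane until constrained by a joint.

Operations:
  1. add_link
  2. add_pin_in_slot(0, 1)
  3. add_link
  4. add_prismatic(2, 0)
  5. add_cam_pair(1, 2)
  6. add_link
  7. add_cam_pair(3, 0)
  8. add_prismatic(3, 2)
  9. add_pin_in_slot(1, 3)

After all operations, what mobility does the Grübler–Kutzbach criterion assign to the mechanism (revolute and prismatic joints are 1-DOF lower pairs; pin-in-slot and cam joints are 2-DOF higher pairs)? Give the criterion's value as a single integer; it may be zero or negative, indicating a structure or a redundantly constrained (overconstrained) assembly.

[1;0;0] (link 0 is ground)
L+ [2;0;0]
PS(0,1)∈J2 [2;0;1]
L+ [3;0;1]
P(2,0)∈J1 [3;1;1]
C(1,2)∈J2 [3;1;2]
L+ [4;1;2]
C(3,0)∈J2 [4;1;3]
P(3,2)∈J1 [4;2;3]
PS(1,3)∈J2 [4;2;4]
mobility = 9 − 4 − 4 = 1

M = 1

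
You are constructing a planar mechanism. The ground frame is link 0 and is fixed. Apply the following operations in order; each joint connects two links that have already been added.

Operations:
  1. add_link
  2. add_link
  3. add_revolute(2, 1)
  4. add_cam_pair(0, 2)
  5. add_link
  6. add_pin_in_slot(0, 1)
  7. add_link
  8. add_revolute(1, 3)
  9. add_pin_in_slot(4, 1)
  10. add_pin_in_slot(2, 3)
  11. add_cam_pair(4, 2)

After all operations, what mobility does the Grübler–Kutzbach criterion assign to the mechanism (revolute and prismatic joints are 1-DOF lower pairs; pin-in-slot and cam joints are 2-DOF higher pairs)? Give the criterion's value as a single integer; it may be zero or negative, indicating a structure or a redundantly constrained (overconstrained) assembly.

link 0 = ground. State L|J1|J2 = 1|0|0
+link1  2|0|0
+link2  3|0|0
R(2,1) f=1→J1  3|1|0
C(0,2) f=2→J2  3|1|1
+link3  4|1|1
PS(0,1) f=2→J2  4|1|2
+link4  5|1|2
R(1,3) f=1→J1  5|2|2
PS(4,1) f=2→J2  5|2|3
PS(2,3) f=2→J2  5|2|4
C(4,2) f=2→J2  5|2|5
M = 3(5−1)−2·2−5 = 12−4−5 = 3

M = 3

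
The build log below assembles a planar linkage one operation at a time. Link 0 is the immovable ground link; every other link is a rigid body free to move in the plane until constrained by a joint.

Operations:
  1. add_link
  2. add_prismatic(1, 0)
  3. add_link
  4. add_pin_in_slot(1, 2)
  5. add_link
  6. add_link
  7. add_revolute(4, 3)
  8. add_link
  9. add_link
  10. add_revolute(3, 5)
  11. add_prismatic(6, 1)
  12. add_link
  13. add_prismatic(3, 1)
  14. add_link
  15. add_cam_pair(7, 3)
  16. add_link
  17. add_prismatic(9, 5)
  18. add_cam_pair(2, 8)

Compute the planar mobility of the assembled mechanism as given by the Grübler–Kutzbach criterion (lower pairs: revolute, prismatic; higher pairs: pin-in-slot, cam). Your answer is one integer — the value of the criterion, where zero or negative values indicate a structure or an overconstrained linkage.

M = 12

(L,J1,J2)=(1,0,0); link0 fixed
link1: (2,0,0)
P 1-0 [J1]: (2,1,0)
link2: (3,1,0)
PS 1-2 [J2]: (3,1,1)
link3: (4,1,1)
link4: (5,1,1)
R 4-3 [J1]: (5,2,1)
link5: (6,2,1)
link6: (7,2,1)
R 3-5 [J1]: (7,3,1)
P 6-1 [J1]: (7,4,1)
link7: (8,4,1)
P 3-1 [J1]: (8,5,1)
link8: (9,5,1)
C 7-3 [J2]: (9,5,2)
link9: (10,5,2)
P 9-5 [J1]: (10,6,2)
C 2-8 [J2]: (10,6,3)
Grübler: 3·9 − 2·6 − 3 = 12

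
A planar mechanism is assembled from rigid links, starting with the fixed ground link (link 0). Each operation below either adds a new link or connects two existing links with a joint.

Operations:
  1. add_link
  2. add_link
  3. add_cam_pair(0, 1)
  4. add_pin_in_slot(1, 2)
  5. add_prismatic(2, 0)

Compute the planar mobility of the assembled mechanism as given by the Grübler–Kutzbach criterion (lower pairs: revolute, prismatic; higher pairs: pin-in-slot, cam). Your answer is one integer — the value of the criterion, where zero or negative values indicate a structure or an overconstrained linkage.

(L,J1,J2)=(1,0,0); link0 fixed
link1: (2,0,0)
link2: (3,0,0)
C 0-1 [J2]: (3,0,1)
PS 1-2 [J2]: (3,0,2)
P 2-0 [J1]: (3,1,2)
Grübler: 3·2 − 2·1 − 2 = 2

M = 2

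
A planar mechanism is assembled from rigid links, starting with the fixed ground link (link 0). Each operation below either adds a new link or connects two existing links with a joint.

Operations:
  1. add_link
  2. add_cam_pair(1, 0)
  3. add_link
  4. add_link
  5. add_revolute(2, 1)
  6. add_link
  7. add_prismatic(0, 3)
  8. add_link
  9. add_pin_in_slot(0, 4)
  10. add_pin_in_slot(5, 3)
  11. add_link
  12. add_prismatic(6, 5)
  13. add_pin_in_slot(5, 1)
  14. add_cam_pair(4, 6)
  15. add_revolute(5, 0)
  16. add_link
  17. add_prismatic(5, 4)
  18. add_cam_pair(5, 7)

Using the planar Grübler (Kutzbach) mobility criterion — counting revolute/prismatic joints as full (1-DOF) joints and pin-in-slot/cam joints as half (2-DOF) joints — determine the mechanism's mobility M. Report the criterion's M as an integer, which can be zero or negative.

M = 5

L=1 J1=0 J2=0
add link → L=2 J1=0 J2=0
C@1,0 dof=2 J2 → L=2 J1=0 J2=1
add link → L=3 J1=0 J2=1
add link → L=4 J1=0 J2=1
R@2,1 dof=1 J1 → L=4 J1=1 J2=1
add link → L=5 J1=1 J2=1
P@0,3 dof=1 J1 → L=5 J1=2 J2=1
add link → L=6 J1=2 J2=1
PS@0,4 dof=2 J2 → L=6 J1=2 J2=2
PS@5,3 dof=2 J2 → L=6 J1=2 J2=3
add link → L=7 J1=2 J2=3
P@6,5 dof=1 J1 → L=7 J1=3 J2=3
PS@5,1 dof=2 J2 → L=7 J1=3 J2=4
C@4,6 dof=2 J2 → L=7 J1=3 J2=5
R@5,0 dof=1 J1 → L=7 J1=4 J2=5
add link → L=8 J1=4 J2=5
P@5,4 dof=1 J1 → L=8 J1=5 J2=5
C@5,7 dof=2 J2 → L=8 J1=5 J2=6
M=3(L−1)−2J1−J2=3·7−2·5−6=5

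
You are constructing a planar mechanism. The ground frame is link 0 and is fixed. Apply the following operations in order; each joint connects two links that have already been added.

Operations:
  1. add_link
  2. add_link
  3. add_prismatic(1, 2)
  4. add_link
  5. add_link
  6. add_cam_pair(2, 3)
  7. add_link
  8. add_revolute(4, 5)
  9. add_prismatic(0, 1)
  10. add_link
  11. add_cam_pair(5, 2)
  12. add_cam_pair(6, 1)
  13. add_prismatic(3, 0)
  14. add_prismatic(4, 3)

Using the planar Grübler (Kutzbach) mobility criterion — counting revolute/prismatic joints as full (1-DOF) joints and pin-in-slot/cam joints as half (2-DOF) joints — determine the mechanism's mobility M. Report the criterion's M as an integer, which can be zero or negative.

M = 5

L=1 J1=0 J2=0
add link → L=2 J1=0 J2=0
add link → L=3 J1=0 J2=0
P@1,2 dof=1 J1 → L=3 J1=1 J2=0
add link → L=4 J1=1 J2=0
add link → L=5 J1=1 J2=0
C@2,3 dof=2 J2 → L=5 J1=1 J2=1
add link → L=6 J1=1 J2=1
R@4,5 dof=1 J1 → L=6 J1=2 J2=1
P@0,1 dof=1 J1 → L=6 J1=3 J2=1
add link → L=7 J1=3 J2=1
C@5,2 dof=2 J2 → L=7 J1=3 J2=2
C@6,1 dof=2 J2 → L=7 J1=3 J2=3
P@3,0 dof=1 J1 → L=7 J1=4 J2=3
P@4,3 dof=1 J1 → L=7 J1=5 J2=3
M=3(L−1)−2J1−J2=3·6−2·5−3=5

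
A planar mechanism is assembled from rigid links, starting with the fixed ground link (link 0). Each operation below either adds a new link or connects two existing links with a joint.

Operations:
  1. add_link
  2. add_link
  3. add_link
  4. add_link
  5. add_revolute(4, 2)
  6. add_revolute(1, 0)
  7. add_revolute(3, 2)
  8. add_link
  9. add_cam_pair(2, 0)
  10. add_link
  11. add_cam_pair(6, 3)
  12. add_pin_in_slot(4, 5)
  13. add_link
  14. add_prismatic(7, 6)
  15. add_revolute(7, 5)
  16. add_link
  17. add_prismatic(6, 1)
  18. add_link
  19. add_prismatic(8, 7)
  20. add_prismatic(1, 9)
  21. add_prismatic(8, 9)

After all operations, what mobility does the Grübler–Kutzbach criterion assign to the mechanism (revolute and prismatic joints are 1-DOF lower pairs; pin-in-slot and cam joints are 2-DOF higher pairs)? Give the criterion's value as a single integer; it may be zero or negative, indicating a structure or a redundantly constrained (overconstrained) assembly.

ground; <1,0,0>
#1 <2,0,0>
#2 <3,0,0>
#3 <4,0,0>
#4 <5,0,0>
R:4↔2 J1 <5,1,0>
R:1↔0 J1 <5,2,0>
R:3↔2 J1 <5,3,0>
#5 <6,3,0>
C:2↔0 J2 <6,3,1>
#6 <7,3,1>
C:6↔3 J2 <7,3,2>
PS:4↔5 J2 <7,3,3>
#7 <8,3,3>
P:7↔6 J1 <8,4,3>
R:7↔5 J1 <8,5,3>
#8 <9,5,3>
P:6↔1 J1 <9,6,3>
#9 <10,6,3>
P:8↔7 J1 <10,7,3>
P:1↔9 J1 <10,8,3>
P:8↔9 J1 <10,9,3>
3×9 − 2×9 − 1×3 = 6

M = 6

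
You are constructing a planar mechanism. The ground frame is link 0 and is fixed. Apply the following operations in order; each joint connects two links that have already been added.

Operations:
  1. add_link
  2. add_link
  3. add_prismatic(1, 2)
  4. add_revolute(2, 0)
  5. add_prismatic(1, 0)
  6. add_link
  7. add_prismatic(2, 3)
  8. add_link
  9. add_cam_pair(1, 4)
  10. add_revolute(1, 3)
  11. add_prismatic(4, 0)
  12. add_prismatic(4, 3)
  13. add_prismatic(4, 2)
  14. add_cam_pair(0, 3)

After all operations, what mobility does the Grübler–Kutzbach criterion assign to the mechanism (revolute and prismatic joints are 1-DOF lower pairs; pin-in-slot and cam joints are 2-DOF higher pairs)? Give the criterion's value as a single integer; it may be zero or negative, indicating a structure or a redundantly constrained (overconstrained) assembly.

link 0 = ground. State L|J1|J2 = 1|0|0
+link1  2|0|0
+link2  3|0|0
P(1,2) f=1→J1  3|1|0
R(2,0) f=1→J1  3|2|0
P(1,0) f=1→J1  3|3|0
+link3  4|3|0
P(2,3) f=1→J1  4|4|0
+link4  5|4|0
C(1,4) f=2→J2  5|4|1
R(1,3) f=1→J1  5|5|1
P(4,0) f=1→J1  5|6|1
P(4,3) f=1→J1  5|7|1
P(4,2) f=1→J1  5|8|1
C(0,3) f=2→J2  5|8|2
M = 3(5−1)−2·8−2 = 12−16−2 = -6

M = -6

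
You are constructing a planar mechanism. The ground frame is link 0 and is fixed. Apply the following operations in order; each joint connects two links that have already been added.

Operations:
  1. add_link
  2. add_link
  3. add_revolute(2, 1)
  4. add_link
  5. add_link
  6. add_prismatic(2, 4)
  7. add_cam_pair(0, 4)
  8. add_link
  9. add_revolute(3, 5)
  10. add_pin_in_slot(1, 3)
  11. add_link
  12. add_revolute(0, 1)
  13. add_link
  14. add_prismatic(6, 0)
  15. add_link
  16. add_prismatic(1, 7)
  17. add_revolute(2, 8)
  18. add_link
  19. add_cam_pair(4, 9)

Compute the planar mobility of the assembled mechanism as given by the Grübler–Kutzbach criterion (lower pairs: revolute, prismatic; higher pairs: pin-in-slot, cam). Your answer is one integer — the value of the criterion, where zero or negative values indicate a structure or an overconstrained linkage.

ground; <1,0,0>
#1 <2,0,0>
#2 <3,0,0>
R:2↔1 J1 <3,1,0>
#3 <4,1,0>
#4 <5,1,0>
P:2↔4 J1 <5,2,0>
C:0↔4 J2 <5,2,1>
#5 <6,2,1>
R:3↔5 J1 <6,3,1>
PS:1↔3 J2 <6,3,2>
#6 <7,3,2>
R:0↔1 J1 <7,4,2>
#7 <8,4,2>
P:6↔0 J1 <8,5,2>
#8 <9,5,2>
P:1↔7 J1 <9,6,2>
R:2↔8 J1 <9,7,2>
#9 <10,7,2>
C:4↔9 J2 <10,7,3>
3×9 − 2×7 − 1×3 = 10

M = 10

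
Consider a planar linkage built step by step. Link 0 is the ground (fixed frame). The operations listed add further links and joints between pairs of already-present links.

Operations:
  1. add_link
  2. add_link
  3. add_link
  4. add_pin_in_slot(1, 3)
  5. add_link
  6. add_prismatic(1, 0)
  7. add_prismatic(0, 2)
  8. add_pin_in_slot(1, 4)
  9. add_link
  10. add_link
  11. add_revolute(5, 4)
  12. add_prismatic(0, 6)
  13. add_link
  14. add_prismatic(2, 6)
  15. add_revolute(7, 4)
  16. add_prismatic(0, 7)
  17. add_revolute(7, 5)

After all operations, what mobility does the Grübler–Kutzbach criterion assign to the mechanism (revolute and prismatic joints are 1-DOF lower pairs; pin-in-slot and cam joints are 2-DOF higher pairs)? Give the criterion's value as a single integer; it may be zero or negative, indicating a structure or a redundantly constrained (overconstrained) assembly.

ground; <1,0,0>
#1 <2,0,0>
#2 <3,0,0>
#3 <4,0,0>
PS:1↔3 J2 <4,0,1>
#4 <5,0,1>
P:1↔0 J1 <5,1,1>
P:0↔2 J1 <5,2,1>
PS:1↔4 J2 <5,2,2>
#5 <6,2,2>
#6 <7,2,2>
R:5↔4 J1 <7,3,2>
P:0↔6 J1 <7,4,2>
#7 <8,4,2>
P:2↔6 J1 <8,5,2>
R:7↔4 J1 <8,6,2>
P:0↔7 J1 <8,7,2>
R:7↔5 J1 <8,8,2>
3×7 − 2×8 − 1×2 = 3

M = 3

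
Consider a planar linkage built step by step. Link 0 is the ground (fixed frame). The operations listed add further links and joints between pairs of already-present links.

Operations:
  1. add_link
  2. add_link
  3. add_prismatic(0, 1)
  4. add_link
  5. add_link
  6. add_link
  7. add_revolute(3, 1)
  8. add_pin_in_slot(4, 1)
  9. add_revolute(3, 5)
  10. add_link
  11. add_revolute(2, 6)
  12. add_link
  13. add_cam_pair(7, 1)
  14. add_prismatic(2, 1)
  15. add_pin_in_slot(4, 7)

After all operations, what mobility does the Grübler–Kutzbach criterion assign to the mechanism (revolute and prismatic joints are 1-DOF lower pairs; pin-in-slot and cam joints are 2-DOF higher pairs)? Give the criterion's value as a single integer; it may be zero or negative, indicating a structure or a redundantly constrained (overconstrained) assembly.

link 0 = ground. State L|J1|J2 = 1|0|0
+link1  2|0|0
+link2  3|0|0
P(0,1) f=1→J1  3|1|0
+link3  4|1|0
+link4  5|1|0
+link5  6|1|0
R(3,1) f=1→J1  6|2|0
PS(4,1) f=2→J2  6|2|1
R(3,5) f=1→J1  6|3|1
+link6  7|3|1
R(2,6) f=1→J1  7|4|1
+link7  8|4|1
C(7,1) f=2→J2  8|4|2
P(2,1) f=1→J1  8|5|2
PS(4,7) f=2→J2  8|5|3
M = 3(8−1)−2·5−3 = 21−10−3 = 8

M = 8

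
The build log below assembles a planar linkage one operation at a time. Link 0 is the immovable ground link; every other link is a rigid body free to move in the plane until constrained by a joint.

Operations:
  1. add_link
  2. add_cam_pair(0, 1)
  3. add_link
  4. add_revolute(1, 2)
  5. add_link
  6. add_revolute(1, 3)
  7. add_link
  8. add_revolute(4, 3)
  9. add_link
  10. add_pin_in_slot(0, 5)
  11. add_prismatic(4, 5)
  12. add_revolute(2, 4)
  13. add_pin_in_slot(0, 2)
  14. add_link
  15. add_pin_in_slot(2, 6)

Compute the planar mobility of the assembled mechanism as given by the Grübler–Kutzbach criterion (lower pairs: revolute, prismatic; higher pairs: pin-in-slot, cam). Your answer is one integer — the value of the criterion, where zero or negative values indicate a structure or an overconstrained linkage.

[1;0;0] (link 0 is ground)
L+ [2;0;0]
C(0,1)∈J2 [2;0;1]
L+ [3;0;1]
R(1,2)∈J1 [3;1;1]
L+ [4;1;1]
R(1,3)∈J1 [4;2;1]
L+ [5;2;1]
R(4,3)∈J1 [5;3;1]
L+ [6;3;1]
PS(0,5)∈J2 [6;3;2]
P(4,5)∈J1 [6;4;2]
R(2,4)∈J1 [6;5;2]
PS(0,2)∈J2 [6;5;3]
L+ [7;5;3]
PS(2,6)∈J2 [7;5;4]
mobility = 18 − 10 − 4 = 4

M = 4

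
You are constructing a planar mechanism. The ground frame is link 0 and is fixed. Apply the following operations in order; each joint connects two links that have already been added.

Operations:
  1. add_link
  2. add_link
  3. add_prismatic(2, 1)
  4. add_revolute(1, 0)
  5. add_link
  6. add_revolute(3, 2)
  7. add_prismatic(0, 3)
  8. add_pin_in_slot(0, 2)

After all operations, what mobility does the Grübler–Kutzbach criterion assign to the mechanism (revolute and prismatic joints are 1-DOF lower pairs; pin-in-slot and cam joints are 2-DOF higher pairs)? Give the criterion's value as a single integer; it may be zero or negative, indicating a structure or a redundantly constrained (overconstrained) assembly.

M = 0

L=1 J1=0 J2=0
add link → L=2 J1=0 J2=0
add link → L=3 J1=0 J2=0
P@2,1 dof=1 J1 → L=3 J1=1 J2=0
R@1,0 dof=1 J1 → L=3 J1=2 J2=0
add link → L=4 J1=2 J2=0
R@3,2 dof=1 J1 → L=4 J1=3 J2=0
P@0,3 dof=1 J1 → L=4 J1=4 J2=0
PS@0,2 dof=2 J2 → L=4 J1=4 J2=1
M=3(L−1)−2J1−J2=3·3−2·4−1=0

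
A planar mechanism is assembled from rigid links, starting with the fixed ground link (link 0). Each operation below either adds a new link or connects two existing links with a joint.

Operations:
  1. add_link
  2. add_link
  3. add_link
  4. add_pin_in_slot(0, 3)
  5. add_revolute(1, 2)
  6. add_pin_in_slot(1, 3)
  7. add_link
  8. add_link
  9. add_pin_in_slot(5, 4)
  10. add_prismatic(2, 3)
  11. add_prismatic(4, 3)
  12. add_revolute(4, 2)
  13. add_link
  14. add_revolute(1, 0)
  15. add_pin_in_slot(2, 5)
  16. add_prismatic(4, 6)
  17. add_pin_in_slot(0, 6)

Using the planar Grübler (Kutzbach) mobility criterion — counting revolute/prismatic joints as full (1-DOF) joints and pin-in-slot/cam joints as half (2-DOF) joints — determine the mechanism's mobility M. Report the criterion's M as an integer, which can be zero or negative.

link 0 = ground. State L|J1|J2 = 1|0|0
+link1  2|0|0
+link2  3|0|0
+link3  4|0|0
PS(0,3) f=2→J2  4|0|1
R(1,2) f=1→J1  4|1|1
PS(1,3) f=2→J2  4|1|2
+link4  5|1|2
+link5  6|1|2
PS(5,4) f=2→J2  6|1|3
P(2,3) f=1→J1  6|2|3
P(4,3) f=1→J1  6|3|3
R(4,2) f=1→J1  6|4|3
+link6  7|4|3
R(1,0) f=1→J1  7|5|3
PS(2,5) f=2→J2  7|5|4
P(4,6) f=1→J1  7|6|4
PS(0,6) f=2→J2  7|6|5
M = 3(7−1)−2·6−5 = 18−12−5 = 1

M = 1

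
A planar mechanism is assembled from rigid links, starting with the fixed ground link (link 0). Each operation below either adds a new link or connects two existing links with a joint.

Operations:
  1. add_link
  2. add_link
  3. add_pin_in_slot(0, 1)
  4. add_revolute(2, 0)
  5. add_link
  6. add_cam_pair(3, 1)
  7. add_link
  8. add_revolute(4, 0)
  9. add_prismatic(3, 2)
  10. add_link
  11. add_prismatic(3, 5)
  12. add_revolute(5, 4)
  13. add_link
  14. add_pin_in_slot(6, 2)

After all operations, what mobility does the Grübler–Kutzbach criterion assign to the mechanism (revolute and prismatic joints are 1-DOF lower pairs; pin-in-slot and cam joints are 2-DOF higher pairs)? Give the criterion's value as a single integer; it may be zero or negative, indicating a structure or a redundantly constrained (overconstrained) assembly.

(L,J1,J2)=(1,0,0); link0 fixed
link1: (2,0,0)
link2: (3,0,0)
PS 0-1 [J2]: (3,0,1)
R 2-0 [J1]: (3,1,1)
link3: (4,1,1)
C 3-1 [J2]: (4,1,2)
link4: (5,1,2)
R 4-0 [J1]: (5,2,2)
P 3-2 [J1]: (5,3,2)
link5: (6,3,2)
P 3-5 [J1]: (6,4,2)
R 5-4 [J1]: (6,5,2)
link6: (7,5,2)
PS 6-2 [J2]: (7,5,3)
Grübler: 3·6 − 2·5 − 3 = 5

M = 5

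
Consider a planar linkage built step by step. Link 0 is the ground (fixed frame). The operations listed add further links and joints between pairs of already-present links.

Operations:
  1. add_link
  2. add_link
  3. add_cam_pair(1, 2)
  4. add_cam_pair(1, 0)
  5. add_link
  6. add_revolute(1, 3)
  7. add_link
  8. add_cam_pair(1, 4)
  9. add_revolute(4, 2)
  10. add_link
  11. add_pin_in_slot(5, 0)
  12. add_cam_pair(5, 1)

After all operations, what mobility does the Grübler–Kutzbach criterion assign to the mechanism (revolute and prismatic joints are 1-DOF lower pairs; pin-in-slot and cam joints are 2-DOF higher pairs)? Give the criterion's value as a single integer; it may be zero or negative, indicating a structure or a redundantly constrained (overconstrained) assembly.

M = 6

link 0 = ground. State L|J1|J2 = 1|0|0
+link1  2|0|0
+link2  3|0|0
C(1,2) f=2→J2  3|0|1
C(1,0) f=2→J2  3|0|2
+link3  4|0|2
R(1,3) f=1→J1  4|1|2
+link4  5|1|2
C(1,4) f=2→J2  5|1|3
R(4,2) f=1→J1  5|2|3
+link5  6|2|3
PS(5,0) f=2→J2  6|2|4
C(5,1) f=2→J2  6|2|5
M = 3(6−1)−2·2−5 = 15−4−5 = 6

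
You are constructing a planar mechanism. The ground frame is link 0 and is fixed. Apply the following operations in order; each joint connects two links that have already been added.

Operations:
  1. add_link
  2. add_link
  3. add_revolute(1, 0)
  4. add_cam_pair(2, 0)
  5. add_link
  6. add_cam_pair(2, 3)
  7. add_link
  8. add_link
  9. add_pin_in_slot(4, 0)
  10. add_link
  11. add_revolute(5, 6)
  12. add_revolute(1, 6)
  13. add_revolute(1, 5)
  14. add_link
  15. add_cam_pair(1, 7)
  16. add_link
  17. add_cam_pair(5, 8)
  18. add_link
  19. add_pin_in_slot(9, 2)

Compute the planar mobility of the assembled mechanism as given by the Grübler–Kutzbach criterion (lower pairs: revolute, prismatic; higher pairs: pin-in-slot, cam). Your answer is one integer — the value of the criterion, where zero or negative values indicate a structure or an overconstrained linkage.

M = 13

(L,J1,J2)=(1,0,0); link0 fixed
link1: (2,0,0)
link2: (3,0,0)
R 1-0 [J1]: (3,1,0)
C 2-0 [J2]: (3,1,1)
link3: (4,1,1)
C 2-3 [J2]: (4,1,2)
link4: (5,1,2)
link5: (6,1,2)
PS 4-0 [J2]: (6,1,3)
link6: (7,1,3)
R 5-6 [J1]: (7,2,3)
R 1-6 [J1]: (7,3,3)
R 1-5 [J1]: (7,4,3)
link7: (8,4,3)
C 1-7 [J2]: (8,4,4)
link8: (9,4,4)
C 5-8 [J2]: (9,4,5)
link9: (10,4,5)
PS 9-2 [J2]: (10,4,6)
Grübler: 3·9 − 2·4 − 6 = 13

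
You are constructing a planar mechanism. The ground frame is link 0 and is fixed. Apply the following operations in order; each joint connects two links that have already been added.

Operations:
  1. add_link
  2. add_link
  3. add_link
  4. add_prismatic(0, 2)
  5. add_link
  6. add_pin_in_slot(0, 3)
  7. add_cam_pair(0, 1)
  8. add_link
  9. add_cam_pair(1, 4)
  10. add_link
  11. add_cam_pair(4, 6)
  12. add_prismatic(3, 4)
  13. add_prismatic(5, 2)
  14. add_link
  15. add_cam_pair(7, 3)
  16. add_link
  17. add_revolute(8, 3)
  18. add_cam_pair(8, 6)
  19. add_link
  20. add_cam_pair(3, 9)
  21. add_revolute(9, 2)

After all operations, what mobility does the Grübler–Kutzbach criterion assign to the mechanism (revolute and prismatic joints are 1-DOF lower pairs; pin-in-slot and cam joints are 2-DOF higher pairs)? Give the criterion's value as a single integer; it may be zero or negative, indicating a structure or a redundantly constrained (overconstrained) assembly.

[1;0;0] (link 0 is ground)
L+ [2;0;0]
L+ [3;0;0]
L+ [4;0;0]
P(0,2)∈J1 [4;1;0]
L+ [5;1;0]
PS(0,3)∈J2 [5;1;1]
C(0,1)∈J2 [5;1;2]
L+ [6;1;2]
C(1,4)∈J2 [6;1;3]
L+ [7;1;3]
C(4,6)∈J2 [7;1;4]
P(3,4)∈J1 [7;2;4]
P(5,2)∈J1 [7;3;4]
L+ [8;3;4]
C(7,3)∈J2 [8;3;5]
L+ [9;3;5]
R(8,3)∈J1 [9;4;5]
C(8,6)∈J2 [9;4;6]
L+ [10;4;6]
C(3,9)∈J2 [10;4;7]
R(9,2)∈J1 [10;5;7]
mobility = 27 − 10 − 7 = 10

M = 10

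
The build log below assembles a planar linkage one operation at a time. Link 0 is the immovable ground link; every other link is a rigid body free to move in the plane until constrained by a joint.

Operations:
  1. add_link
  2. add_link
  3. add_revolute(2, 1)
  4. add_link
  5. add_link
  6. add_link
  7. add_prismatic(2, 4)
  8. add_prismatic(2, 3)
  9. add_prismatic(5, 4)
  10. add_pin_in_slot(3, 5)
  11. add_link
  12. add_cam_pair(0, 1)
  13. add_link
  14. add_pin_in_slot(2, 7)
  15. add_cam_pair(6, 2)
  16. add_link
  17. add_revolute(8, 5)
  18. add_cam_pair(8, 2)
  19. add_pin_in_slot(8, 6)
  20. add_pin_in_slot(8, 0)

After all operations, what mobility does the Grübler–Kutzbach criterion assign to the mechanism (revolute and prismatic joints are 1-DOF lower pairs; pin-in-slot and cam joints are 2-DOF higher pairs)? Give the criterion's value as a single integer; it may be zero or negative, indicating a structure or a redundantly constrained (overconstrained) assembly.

link 0 = ground. State L|J1|J2 = 1|0|0
+link1  2|0|0
+link2  3|0|0
R(2,1) f=1→J1  3|1|0
+link3  4|1|0
+link4  5|1|0
+link5  6|1|0
P(2,4) f=1→J1  6|2|0
P(2,3) f=1→J1  6|3|0
P(5,4) f=1→J1  6|4|0
PS(3,5) f=2→J2  6|4|1
+link6  7|4|1
C(0,1) f=2→J2  7|4|2
+link7  8|4|2
PS(2,7) f=2→J2  8|4|3
C(6,2) f=2→J2  8|4|4
+link8  9|4|4
R(8,5) f=1→J1  9|5|4
C(8,2) f=2→J2  9|5|5
PS(8,6) f=2→J2  9|5|6
PS(8,0) f=2→J2  9|5|7
M = 3(9−1)−2·5−7 = 24−10−7 = 7

M = 7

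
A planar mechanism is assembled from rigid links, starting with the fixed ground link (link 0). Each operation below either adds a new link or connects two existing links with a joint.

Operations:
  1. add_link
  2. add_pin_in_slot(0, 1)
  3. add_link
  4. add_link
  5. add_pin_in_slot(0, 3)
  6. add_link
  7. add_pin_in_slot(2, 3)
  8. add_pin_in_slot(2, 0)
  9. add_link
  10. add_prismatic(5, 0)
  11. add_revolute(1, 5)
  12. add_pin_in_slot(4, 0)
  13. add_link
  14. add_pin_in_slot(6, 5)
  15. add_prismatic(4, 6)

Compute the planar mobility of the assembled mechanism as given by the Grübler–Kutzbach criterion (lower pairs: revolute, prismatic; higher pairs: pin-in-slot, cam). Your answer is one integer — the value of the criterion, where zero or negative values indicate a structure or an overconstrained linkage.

M = 6

L=1 J1=0 J2=0
add link → L=2 J1=0 J2=0
PS@0,1 dof=2 J2 → L=2 J1=0 J2=1
add link → L=3 J1=0 J2=1
add link → L=4 J1=0 J2=1
PS@0,3 dof=2 J2 → L=4 J1=0 J2=2
add link → L=5 J1=0 J2=2
PS@2,3 dof=2 J2 → L=5 J1=0 J2=3
PS@2,0 dof=2 J2 → L=5 J1=0 J2=4
add link → L=6 J1=0 J2=4
P@5,0 dof=1 J1 → L=6 J1=1 J2=4
R@1,5 dof=1 J1 → L=6 J1=2 J2=4
PS@4,0 dof=2 J2 → L=6 J1=2 J2=5
add link → L=7 J1=2 J2=5
PS@6,5 dof=2 J2 → L=7 J1=2 J2=6
P@4,6 dof=1 J1 → L=7 J1=3 J2=6
M=3(L−1)−2J1−J2=3·6−2·3−6=6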